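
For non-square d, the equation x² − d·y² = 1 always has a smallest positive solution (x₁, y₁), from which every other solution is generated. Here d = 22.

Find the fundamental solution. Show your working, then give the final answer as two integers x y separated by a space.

197 42

√22 → a₀=4, period (1,2,4,2,1,8); ℓ=6 even so k=5
k=0  a_k=4  p_k/q_k = 4/1
k=1  a_k=1  p_k/q_k = 5/1
k=2  a_k=2  p_k/q_k = 14/3
k=3  a_k=4  p_k/q_k = 61/13
k=4  a_k=2  p_k/q_k = 136/29
k=5  a_k=1  p_k/q_k = 197/42
→ (197, 42).  Check: 197²=38809, 22·42²=38808, difference 1.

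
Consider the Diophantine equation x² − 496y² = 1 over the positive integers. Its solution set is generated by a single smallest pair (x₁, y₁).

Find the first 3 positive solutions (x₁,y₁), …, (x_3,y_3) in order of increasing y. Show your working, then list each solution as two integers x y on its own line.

4620799 207480
42703566796801 1917446753040
394649197502177907199 17720272078000750440

d=496: √d = [22; 3,1,2,4,1,…,1,3,44] (ℓ=16, even), read p_15/q_15
i=0: a=22 ⇒ p=22, q=1
i=1: a=3 ⇒ p=67, q=3
i=2: a=1 ⇒ p=89, q=4
…
i=4: a=4 ⇒ p=1069, q=48
…
i=6: a=1 ⇒ p=2383, q=107
i=7: a=2 ⇒ p=6080, q=273
i=8: a=2 ⇒ p=14543, q=653
i=9: a=2 ⇒ p=35166, q=1579
…
i=11: a=1 ⇒ p=84875, q=3811
i=12: a=4 ⇒ p=389209, q=17476
…
i=14: a=1 ⇒ p=1252502, q=56239
i=15: a=3 ⇒ p=4620799, q=207480
(x₁, y₁) = (4620799, 207480);  4620799² − 496·207480² = 1 ✓
(x_2, y_2) = (4620799·4620799 + 496·207480·207480, 4620799·207480 + 207480·4620799) = (42703566796801, 1917446753040)
(x_3, y_3) = (4620799·42703566796801 + 496·207480·1917446753040, 4620799·1917446753040 + 207480·42703566796801) = (394649197502177907199, 17720272078000750440)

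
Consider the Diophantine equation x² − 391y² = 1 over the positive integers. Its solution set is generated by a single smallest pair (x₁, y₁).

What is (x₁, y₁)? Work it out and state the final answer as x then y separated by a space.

√391 → a₀=19, period (1,3,2,2,1,…,3,1,38); ℓ=16 even so k=15
i=0: a=19 ⇒ p=19, q=1
i=1: a=1 ⇒ p=20, q=1
i=2: a=3 ⇒ p=79, q=4
i=3: a=2 ⇒ p=178, q=9
i=4: a=2 ⇒ p=435, q=22
i=5: a=1 ⇒ p=613, q=31
i=6: a=1 ⇒ p=1048, q=53
i=7: a=2 ⇒ p=2709, q=137
i=8: a=19 ⇒ p=52519, q=2656
…
i=10: a=1 ⇒ p=160266, q=8105
…
i=12: a=2 ⇒ p=696292, q=35213
i=13: a=2 ⇒ p=1660597, q=83980
i=14: a=3 ⇒ p=5678083, q=287153
i=15: a=1 ⇒ p=7338680, q=371133
fundamental: x₁=7338680, y₁=371133  (since 53856224142400 − 391·137739703689 = 1)

7338680 371133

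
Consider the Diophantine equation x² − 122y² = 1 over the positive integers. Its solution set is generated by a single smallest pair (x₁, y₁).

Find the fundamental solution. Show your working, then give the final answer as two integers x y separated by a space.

243 22

√122 → a₀=11, period (22); ℓ=1 odd so k=1
i=0: a=11 ⇒ p=11, q=1
i=1: a=22 ⇒ p=243, q=22
fundamental: x₁=243, y₁=22  (since 59049 − 122·484 = 1)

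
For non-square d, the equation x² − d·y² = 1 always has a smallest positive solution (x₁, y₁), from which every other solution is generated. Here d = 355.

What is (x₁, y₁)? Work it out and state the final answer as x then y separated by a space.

[18; 1,5,3,3,1,6,1,3,3,5,1,36] for √355; ℓ=12 ⇒ convergent index 11
step 0: (18, 1)  from 18·(1,0) + (0,1)
…
step 4: (1187, 63)  from 3·(358,19) + (113,6)
…
step 7: (12002, 637)  from 1·(10457,555) + (1545,82)
…
step 9: (151391, 8035)  from 3·(46463,2466) + (12002,637)
step 10: (803418, 42641)  from 5·(151391,8035) + (46463,2466)
step 11: (954809, 50676)  from 1·(803418,42641) + (151391,8035)
→ (954809, 50676).  Check: 954809²=911660226481, 355·50676²=911660226480, difference 1.

954809 50676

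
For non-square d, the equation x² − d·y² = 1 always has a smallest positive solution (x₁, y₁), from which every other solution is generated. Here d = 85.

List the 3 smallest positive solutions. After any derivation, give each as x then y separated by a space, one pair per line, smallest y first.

√85 = [9; 4,1,1,4,18, …], period ℓ=5 (odd) → k=9
k=0  a_k=9  p_k/q_k = 9/1
k=1  a_k=4  p_k/q_k = 37/4
…
k=5  a_k=18  p_k/q_k = 6887/747
k=6  a_k=4  p_k/q_k = 27926/3029
…
k=8  a_k=1  p_k/q_k = 62739/6805
k=9  a_k=4  p_k/q_k = 285769/30996
(x₁, y₁) = (285769, 30996);  285769² − 85·30996² = 1 ✓
(285769+30996√85)^2 = 163327842721 + 17715391848√85
(285769+30996√85)^3 = 93348068572789129 + 10125019625991228√85

285769 30996
163327842721 17715391848
93348068572789129 10125019625991228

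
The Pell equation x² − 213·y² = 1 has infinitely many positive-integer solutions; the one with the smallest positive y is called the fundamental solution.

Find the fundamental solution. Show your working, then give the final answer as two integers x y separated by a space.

√213 = [14; 1,1,2,6,1,8,1,6,2,1,1,28, …], period ℓ=12 (even) → k=11
step 0: (14, 1)  from 14·(1,0) + (0,1)
step 1: (15, 1)  from 1·(14,1) + (1,0)
step 2: (29, 2)  from 1·(15,1) + (14,1)
step 3: (73, 5)  from 2·(29,2) + (15,1)
…
step 5: (540, 37)  from 1·(467,32) + (73,5)
…
step 9: (78825, 5401)  from 2·(36749,2518) + (5327,365)
step 10: (115574, 7919)  from 1·(78825,5401) + (36749,2518)
step 11: (194399, 13320)  from 1·(115574,7919) + (78825,5401)
→ (194399, 13320).  Check: 194399²=37790971201, 213·13320²=37790971200, difference 1.

194399 13320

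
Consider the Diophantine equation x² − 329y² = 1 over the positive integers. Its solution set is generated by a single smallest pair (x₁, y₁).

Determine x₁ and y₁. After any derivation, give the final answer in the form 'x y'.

2376415 131016

d=329: √d = [18; 7,4,2,1,1,4,1,1,2,4,7,36] (ℓ=12, even), read p_11/q_11
step 0: (18, 1)  from 18·(1,0) + (0,1)
step 1: (127, 7)  from 7·(18,1) + (1,0)
step 2: (526, 29)  from 4·(127,7) + (18,1)
…
step 4: (1705, 94)  from 1·(1179,65) + (526,29)
step 5: (2884, 159)  from 1·(1705,94) + (1179,65)
step 6: (13241, 730)  from 4·(2884,159) + (1705,94)
step 7: (16125, 889)  from 1·(13241,730) + (2884,159)
step 8: (29366, 1619)  from 1·(16125,889) + (13241,730)
step 9: (74857, 4127)  from 2·(29366,1619) + (16125,889)
step 10: (328794, 18127)  from 4·(74857,4127) + (29366,1619)
step 11: (2376415, 131016)  from 7·(328794,18127) + (74857,4127)
(x₁, y₁) = (2376415, 131016);  2376415² − 329·131016² = 1 ✓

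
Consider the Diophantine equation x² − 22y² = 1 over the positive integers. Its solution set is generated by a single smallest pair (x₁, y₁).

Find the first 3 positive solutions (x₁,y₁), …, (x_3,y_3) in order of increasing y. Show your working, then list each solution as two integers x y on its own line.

d=22: √d = [4; 1,2,4,2,1,8] (ℓ=6, even), read p_5/q_5
i=0: a=4 ⇒ p=4, q=1
i=1: a=1 ⇒ p=5, q=1
i=2: a=2 ⇒ p=14, q=3
…
i=4: a=2 ⇒ p=136, q=29
i=5: a=1 ⇒ p=197, q=42
→ (197, 42).  Check: 197²=38809, 22·42²=38808, difference 1.
(197+42√22)^2 = 77617 + 16548√22
(197+42√22)^3 = 30580901 + 6519870√22

197 42
77617 16548
30580901 6519870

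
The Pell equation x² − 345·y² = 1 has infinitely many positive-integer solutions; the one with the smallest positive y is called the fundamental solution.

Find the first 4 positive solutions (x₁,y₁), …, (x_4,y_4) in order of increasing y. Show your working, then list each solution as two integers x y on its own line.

√345 → a₀=18, period (1,1,2,1,6,1,2,1,1,36); ℓ=10 even so k=9
i=0: a=18 ⇒ p=18, q=1
…
i=2: a=1 ⇒ p=37, q=2
i=3: a=2 ⇒ p=93, q=5
i=4: a=1 ⇒ p=130, q=7
i=5: a=6 ⇒ p=873, q=47
…
i=7: a=2 ⇒ p=2879, q=155
i=8: a=1 ⇒ p=3882, q=209
i=9: a=1 ⇒ p=6761, q=364
(x₁, y₁) = (6761, 364);  6761² − 345·364² = 1 ✓
(6761+364√345)^2 = 91422241 + 4922008√345
(6761+364√345)^3 = 1236211536041 + 66555391812√345
(6761+364√345)^4 = 16716052298924161 + 899962003159856√345

6761 364
91422241 4922008
1236211536041 66555391812
16716052298924161 899962003159856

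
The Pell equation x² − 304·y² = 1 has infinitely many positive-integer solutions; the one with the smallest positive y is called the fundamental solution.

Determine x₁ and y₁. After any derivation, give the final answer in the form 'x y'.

√304 → a₀=17, period (2,3,2,1,1,1,1,1,2,3,2,34); ℓ=12 even so k=11
step 0: (17, 1)  from 17·(1,0) + (0,1)
step 1: (35, 2)  from 2·(17,1) + (1,0)
…
step 3: (279, 16)  from 2·(122,7) + (35,2)
…
step 8: (2842, 163)  from 1·(1761,101) + (1081,62)
…
step 10: (25177, 1444)  from 3·(7445,427) + (2842,163)
step 11: (57799, 3315)  from 2·(25177,1444) + (7445,427)
(x₁, y₁) = (57799, 3315);  57799² − 304·3315² = 1 ✓

57799 3315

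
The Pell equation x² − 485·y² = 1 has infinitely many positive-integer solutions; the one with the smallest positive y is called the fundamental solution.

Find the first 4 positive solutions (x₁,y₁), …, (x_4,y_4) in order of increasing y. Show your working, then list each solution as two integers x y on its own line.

969 44
1877921 85272
3639409929 165257092
7053174564481 320268159024

[22; 44] for √485; ℓ=1 ⇒ convergent index 1
k=0  a_k=22  p_k/q_k = 22/1
k=1  a_k=44  p_k/q_k = 969/44
(x₁, y₁) = (969, 44);  969² − 485·44² = 1 ✓
(969+44√485)^2 = 1877921 + 85272√485
(969+44√485)^3 = 3639409929 + 165257092√485
(969+44√485)^4 = 7053174564481 + 320268159024√485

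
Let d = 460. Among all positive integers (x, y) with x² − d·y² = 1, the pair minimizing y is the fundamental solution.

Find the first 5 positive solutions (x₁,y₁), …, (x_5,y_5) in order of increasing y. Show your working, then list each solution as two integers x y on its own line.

2535751 118230
12860066268001 599603681460
65219851798297071751 3040891269731634690
330762608834754335913072001 15421886156225925189922920
1677463232230609064240018182143751 78212126485069051161274736991150

√460 → a₀=21, period (2,4,3,1,2,10,2,1,3,4,2,42); ℓ=12 even so k=11
step 0: (21, 1)  from 21·(1,0) + (0,1)
step 1: (43, 2)  from 2·(21,1) + (1,0)
step 2: (193, 9)  from 4·(43,2) + (21,1)
step 3: (622, 29)  from 3·(193,9) + (43,2)
step 4: (815, 38)  from 1·(622,29) + (193,9)
…
step 6: (23335, 1088)  from 10·(2252,105) + (815,38)
step 7: (48922, 2281)  from 2·(23335,1088) + (2252,105)
step 8: (72257, 3369)  from 1·(48922,2281) + (23335,1088)
step 9: (265693, 12388)  from 3·(72257,3369) + (48922,2281)
step 10: (1135029, 52921)  from 4·(265693,12388) + (72257,3369)
step 11: (2535751, 118230)  from 2·(1135029,52921) + (265693,12388)
fundamental: x₁=2535751, y₁=118230  (since 6430033134001 − 460·13978332900 = 1)
k=2:  x_2 = 2535751·2535751+460·118230·118230 = 12860066268001,  y_2 = 2535751·118230+118230·2535751 = 599603681460
k=3:  x_3 = 2535751·12860066268001+460·118230·599603681460 = 65219851798297071751,  y_3 = 2535751·599603681460+118230·12860066268001 = 3040891269731634690
k=4:  x_4 = 2535751·65219851798297071751+460·118230·3040891269731634690 = 330762608834754335913072001,  y_4 = 2535751·3040891269731634690+118230·65219851798297071751 = 15421886156225925189922920
k=5:  x_5 = 2535751·330762608834754335913072001+460·118230·15421886156225925189922920 = 1677463232230609064240018182143751,  y_5 = 2535751·15421886156225925189922920+118230·330762608834754335913072001 = 78212126485069051161274736991150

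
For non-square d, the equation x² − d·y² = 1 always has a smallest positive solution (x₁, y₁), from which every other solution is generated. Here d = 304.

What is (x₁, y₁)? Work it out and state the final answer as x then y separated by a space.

d=304: √d = [17; 2,3,2,1,1,1,1,1,2,3,2,34] (ℓ=12, even), read p_11/q_11
i=0: a=17 ⇒ p=17, q=1
i=1: a=2 ⇒ p=35, q=2
…
i=3: a=2 ⇒ p=279, q=16
…
i=5: a=1 ⇒ p=680, q=39
…
i=7: a=1 ⇒ p=1761, q=101
…
i=10: a=3 ⇒ p=25177, q=1444
i=11: a=2 ⇒ p=57799, q=3315
→ (57799, 3315).  Check: 57799²=3340724401, 304·3315²=3340724400, difference 1.

57799 3315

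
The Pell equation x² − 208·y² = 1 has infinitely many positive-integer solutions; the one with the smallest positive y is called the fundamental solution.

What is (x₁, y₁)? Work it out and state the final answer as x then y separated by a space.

649 45

d=208: √d = [14; 2,2,1,2,2,28] (ℓ=6, even), read p_5/q_5
i=0: a=14 ⇒ p=14, q=1
…
i=3: a=1 ⇒ p=101, q=7
i=4: a=2 ⇒ p=274, q=19
i=5: a=2 ⇒ p=649, q=45
fundamental: x₁=649, y₁=45  (since 421201 − 208·2025 = 1)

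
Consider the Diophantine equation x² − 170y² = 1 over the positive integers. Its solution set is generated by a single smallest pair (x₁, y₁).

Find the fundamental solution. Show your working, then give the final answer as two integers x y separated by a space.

339 26

√170 → a₀=13, period (26); ℓ=1 odd so k=1
k=0  a_k=13  p_k/q_k = 13/1
k=1  a_k=26  p_k/q_k = 339/26
(x₁, y₁) = (339, 26);  339² − 170·26² = 1 ✓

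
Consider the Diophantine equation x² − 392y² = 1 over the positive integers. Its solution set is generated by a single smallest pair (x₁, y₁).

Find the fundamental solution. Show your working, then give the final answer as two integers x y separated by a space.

99 5

√392 = [19; 1,3,1,38, …], period ℓ=4 (even) → k=3
step 0: (19, 1)  from 19·(1,0) + (0,1)
step 1: (20, 1)  from 1·(19,1) + (1,0)
step 2: (79, 4)  from 3·(20,1) + (19,1)
step 3: (99, 5)  from 1·(79,4) + (20,1)
(x₁, y₁) = (99, 5);  99² − 392·5² = 1 ✓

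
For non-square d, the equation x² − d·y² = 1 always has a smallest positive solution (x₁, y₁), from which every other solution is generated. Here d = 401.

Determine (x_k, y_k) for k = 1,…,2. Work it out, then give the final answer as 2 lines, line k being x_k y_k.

d=401: √d = [20; 40] (ℓ=1, odd), read p_1/q_1
i=0: a=20 ⇒ p=20, q=1
i=1: a=40 ⇒ p=801, q=40
fundamental: x₁=801, y₁=40  (since 641601 − 401·1600 = 1)
k=2:  x_2 = 801·801+401·40·40 = 1283201,  y_2 = 801·40+40·801 = 64080

801 40
1283201 64080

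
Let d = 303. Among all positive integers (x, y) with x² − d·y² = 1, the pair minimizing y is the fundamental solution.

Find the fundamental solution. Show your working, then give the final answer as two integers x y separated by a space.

√303 = [17; 2,2,5,2,2,34, …], period ℓ=6 (even) → k=5
k=0  a_k=17  p_k/q_k = 17/1
…
k=2  a_k=2  p_k/q_k = 87/5
…
k=4  a_k=2  p_k/q_k = 1027/59
k=5  a_k=2  p_k/q_k = 2524/145
(x₁, y₁) = (2524, 145);  2524² − 303·145² = 1 ✓

2524 145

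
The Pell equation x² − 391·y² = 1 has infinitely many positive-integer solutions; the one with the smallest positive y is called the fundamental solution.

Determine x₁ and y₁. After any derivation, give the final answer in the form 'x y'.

√391 → a₀=19, period (1,3,2,2,1,…,3,1,38); ℓ=16 even so k=15
step 0: (19, 1)  from 19·(1,0) + (0,1)
step 1: (20, 1)  from 1·(19,1) + (1,0)
…
step 4: (435, 22)  from 2·(178,9) + (79,4)
step 5: (613, 31)  from 1·(435,22) + (178,9)
…
step 12: (696292, 35213)  from 2·(268013,13554) + (160266,8105)
…
step 14: (5678083, 287153)  from 3·(1660597,83980) + (696292,35213)
step 15: (7338680, 371133)  from 1·(5678083,287153) + (1660597,83980)
→ (7338680, 371133).  Check: 7338680²=53856224142400, 391·371133²=53856224142399, difference 1.

7338680 371133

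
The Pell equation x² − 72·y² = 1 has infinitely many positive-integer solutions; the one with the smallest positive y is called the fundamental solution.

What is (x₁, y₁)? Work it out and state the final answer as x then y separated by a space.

17 2

[8; 2,16] for √72; ℓ=2 ⇒ convergent index 1
step 0: (8, 1)  from 8·(1,0) + (0,1)
step 1: (17, 2)  from 2·(8,1) + (1,0)
→ (17, 2).  Check: 17²=289, 72·2²=288, difference 1.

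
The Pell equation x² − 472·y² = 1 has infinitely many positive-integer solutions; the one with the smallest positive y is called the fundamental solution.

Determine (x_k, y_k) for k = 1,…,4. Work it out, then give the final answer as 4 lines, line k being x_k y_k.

[21; 1,2,1,1,1,…,2,1,42] for √472; ℓ=14 ⇒ convergent index 13
i=0: a=21 ⇒ p=21, q=1
…
i=2: a=2 ⇒ p=65, q=3
i=3: a=1 ⇒ p=87, q=4
…
i=5: a=1 ⇒ p=239, q=11
i=6: a=4 ⇒ p=1108, q=51
…
i=12: a=2 ⇒ p=222687, q=10250
i=13: a=1 ⇒ p=306917, q=14127
→ (306917, 14127).  Check: 306917²=94198044889, 472·14127²=94198044888, difference 1.
k=2:  x_2 = 306917·306917+472·14127·14127 = 188396089777,  y_2 = 306917·14127+14127·306917 = 8671632918
k=3:  x_3 = 306917·188396089777+472·14127·8671632918 = 115643925371868101,  y_3 = 306917·8671632918+14127·188396089777 = 5322943120573485
k=4:  x_4 = 306917·115643925371868101+472·14127·5322943120573485 = 70986173286526887819457,  y_4 = 306917·5322943120573485+14127·115643925371868101 = 3267403467465432958572

306917 14127
188396089777 8671632918
115643925371868101 5322943120573485
70986173286526887819457 3267403467465432958572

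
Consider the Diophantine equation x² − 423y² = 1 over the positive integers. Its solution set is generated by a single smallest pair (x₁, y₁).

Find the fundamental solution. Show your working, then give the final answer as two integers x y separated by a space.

4607 224

√423 = [20; 1,1,3,4,3,1,1,40, …], period ℓ=8 (even) → k=7
i=0: a=20 ⇒ p=20, q=1
i=1: a=1 ⇒ p=21, q=1
i=2: a=1 ⇒ p=41, q=2
…
i=4: a=4 ⇒ p=617, q=30
…
i=6: a=1 ⇒ p=2612, q=127
i=7: a=1 ⇒ p=4607, q=224
fundamental: x₁=4607, y₁=224  (since 21224449 − 423·50176 = 1)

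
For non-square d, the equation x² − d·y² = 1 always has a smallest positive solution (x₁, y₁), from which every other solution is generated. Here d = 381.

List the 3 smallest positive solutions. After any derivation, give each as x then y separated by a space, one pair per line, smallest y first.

√381 = [19; 1,1,12,1,1,38, …], period ℓ=6 (even) → k=5
step 0: (19, 1)  from 19·(1,0) + (0,1)
step 1: (20, 1)  from 1·(19,1) + (1,0)
…
step 4: (527, 27)  from 1·(488,25) + (39,2)
step 5: (1015, 52)  from 1·(527,27) + (488,25)
→ (1015, 52).  Check: 1015²=1030225, 381·52²=1030224, difference 1.
(x_2, y_2) = (1015·1015 + 381·52·52, 1015·52 + 52·1015) = (2060449, 105560)
(x_3, y_3) = (1015·2060449 + 381·52·105560, 1015·105560 + 52·2060449) = (4182710455, 214286748)

1015 52
2060449 105560
4182710455 214286748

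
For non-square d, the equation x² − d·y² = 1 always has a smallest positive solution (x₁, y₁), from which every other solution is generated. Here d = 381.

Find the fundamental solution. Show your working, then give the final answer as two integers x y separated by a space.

d=381: √d = [19; 1,1,12,1,1,38] (ℓ=6, even), read p_5/q_5
step 0: (19, 1)  from 19·(1,0) + (0,1)
step 1: (20, 1)  from 1·(19,1) + (1,0)
…
step 4: (527, 27)  from 1·(488,25) + (39,2)
step 5: (1015, 52)  from 1·(527,27) + (488,25)
→ (1015, 52).  Check: 1015²=1030225, 381·52²=1030224, difference 1.

1015 52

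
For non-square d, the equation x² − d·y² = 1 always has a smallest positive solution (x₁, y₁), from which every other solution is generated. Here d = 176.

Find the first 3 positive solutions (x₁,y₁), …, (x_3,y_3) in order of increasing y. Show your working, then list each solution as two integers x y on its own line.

199 15
79201 5970
31521799 2376045

√176 → a₀=13, period (3,1,3,26); ℓ=4 even so k=3
step 0: (13, 1)  from 13·(1,0) + (0,1)
step 1: (40, 3)  from 3·(13,1) + (1,0)
step 2: (53, 4)  from 1·(40,3) + (13,1)
step 3: (199, 15)  from 3·(53,4) + (40,3)
fundamental: x₁=199, y₁=15  (since 39601 − 176·225 = 1)
(199+15√176)^2 = 79201 + 5970√176
(199+15√176)^3 = 31521799 + 2376045√176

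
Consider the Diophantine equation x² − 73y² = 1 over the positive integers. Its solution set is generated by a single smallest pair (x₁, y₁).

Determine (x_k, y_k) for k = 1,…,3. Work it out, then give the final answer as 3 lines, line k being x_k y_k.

2281249 267000
10408194000001 1218186966000
47487364308614281249 5557975596000801000

d=73: √d = [8; 1,1,5,5,1,1,16] (ℓ=7, odd), read p_13/q_13
a_0=8:  p_0=8·1+0=8,  q_0=8·0+1=1
…
a_2=1:  p_2=1·9+8=17,  q_2=1·1+1=2
…
a_4=5:  p_4=5·94+17=487,  q_4=5·11+2=57
a_5=1:  p_5=1·487+94=581,  q_5=1·57+11=68
a_6=1:  p_6=1·581+487=1068,  q_6=1·68+57=125
a_7=16:  p_7=16·1068+581=17669,  q_7=16·125+68=2068
a_8=1:  p_8=1·17669+1068=18737,  q_8=1·2068+125=2193
a_9=1:  p_9=1·18737+17669=36406,  q_9=1·2193+2068=4261
a_10=5:  p_10=5·36406+18737=200767,  q_10=5·4261+2193=23498
a_11=5:  p_11=5·200767+36406=1040241,  q_11=5·23498+4261=121751
a_12=1:  p_12=1·1040241+200767=1241008,  q_12=1·121751+23498=145249
a_13=1:  p_13=1·1241008+1040241=2281249,  q_13=1·145249+121751=267000
(x₁, y₁) = (2281249, 267000);  2281249² − 73·267000² = 1 ✓
n=2: (2281249,267000)∘(2281249,267000) = (2281249·2281249+73·267000·267000, 2281249·267000+267000·2281249) = (10408194000001,1218186966000)
n=3: (10408194000001,1218186966000)∘(2281249,267000) = (2281249·10408194000001+73·267000·1218186966000, 2281249·1218186966000+267000·10408194000001) = (47487364308614281249,5557975596000801000)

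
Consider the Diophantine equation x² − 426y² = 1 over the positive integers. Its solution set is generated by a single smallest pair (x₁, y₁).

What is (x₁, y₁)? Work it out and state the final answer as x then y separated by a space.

√426 → a₀=20, period (1,1,1,3,2,6,2,3,1,1,1,40); ℓ=12 even so k=11
step 0: (20, 1)  from 20·(1,0) + (0,1)
…
step 2: (41, 2)  from 1·(21,1) + (20,1)
step 3: (62, 3)  from 1·(41,2) + (21,1)
step 4: (227, 11)  from 3·(62,3) + (41,2)
step 5: (516, 25)  from 2·(227,11) + (62,3)
step 6: (3323, 161)  from 6·(516,25) + (227,11)
step 7: (7162, 347)  from 2·(3323,161) + (516,25)
step 8: (24809, 1202)  from 3·(7162,347) + (3323,161)
…
step 10: (56780, 2751)  from 1·(31971,1549) + (24809,1202)
step 11: (88751, 4300)  from 1·(56780,2751) + (31971,1549)
(x₁, y₁) = (88751, 4300);  88751² − 426·4300² = 1 ✓

88751 4300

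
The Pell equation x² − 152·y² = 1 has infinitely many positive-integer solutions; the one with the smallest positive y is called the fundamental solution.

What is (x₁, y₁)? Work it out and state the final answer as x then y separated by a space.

37 3

[12; 3,24] for √152; ℓ=2 ⇒ convergent index 1
step 0: (12, 1)  from 12·(1,0) + (0,1)
step 1: (37, 3)  from 3·(12,1) + (1,0)
(x₁, y₁) = (37, 3);  37² − 152·3² = 1 ✓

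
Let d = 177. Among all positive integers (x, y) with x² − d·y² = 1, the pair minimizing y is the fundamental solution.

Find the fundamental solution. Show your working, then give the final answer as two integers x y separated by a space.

√177 → a₀=13, period (3,3,2,8,2,3,3,26); ℓ=8 even so k=7
i=0: a=13 ⇒ p=13, q=1
…
i=3: a=2 ⇒ p=306, q=23
i=4: a=8 ⇒ p=2581, q=194
i=5: a=2 ⇒ p=5468, q=411
i=6: a=3 ⇒ p=18985, q=1427
i=7: a=3 ⇒ p=62423, q=4692
→ (62423, 4692).  Check: 62423²=3896630929, 177·4692²=3896630928, difference 1.

62423 4692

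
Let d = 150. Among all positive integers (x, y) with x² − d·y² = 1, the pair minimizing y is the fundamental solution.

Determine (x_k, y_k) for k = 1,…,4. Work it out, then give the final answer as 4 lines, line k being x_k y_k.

√150 → a₀=12, period (4,24); ℓ=2 even so k=1
a_0=12:  p_0=12·1+0=12,  q_0=12·0+1=1
a_1=4:  p_1=4·12+1=49,  q_1=4·1+0=4
fundamental: x₁=49, y₁=4  (since 2401 − 150·16 = 1)
(49+4√150)^2 = 4801 + 392√150
(49+4√150)^3 = 470449 + 38412√150
(49+4√150)^4 = 46099201 + 3763984√150

49 4
4801 392
470449 38412
46099201 3763984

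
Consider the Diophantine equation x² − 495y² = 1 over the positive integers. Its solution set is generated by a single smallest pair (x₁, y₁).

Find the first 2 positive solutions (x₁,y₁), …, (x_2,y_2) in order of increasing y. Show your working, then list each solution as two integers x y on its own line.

89 4
15841 712

√495 → a₀=22, period (4,44); ℓ=2 even so k=1
step 0: (22, 1)  from 22·(1,0) + (0,1)
step 1: (89, 4)  from 4·(22,1) + (1,0)
fundamental: x₁=89, y₁=4  (since 7921 − 495·16 = 1)
(89+4√495)^2 = 15841 + 712√495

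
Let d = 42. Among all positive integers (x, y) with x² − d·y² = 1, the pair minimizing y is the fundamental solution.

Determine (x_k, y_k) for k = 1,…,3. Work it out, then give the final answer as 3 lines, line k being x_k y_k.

d=42: √d = [6; 2,12] (ℓ=2, even), read p_1/q_1
step 0: (6, 1)  from 6·(1,0) + (0,1)
step 1: (13, 2)  from 2·(6,1) + (1,0)
fundamental: x₁=13, y₁=2  (since 169 − 42·4 = 1)
k=2:  x_2 = 13·13+42·2·2 = 337,  y_2 = 13·2+2·13 = 52
k=3:  x_3 = 13·337+42·2·52 = 8749,  y_3 = 13·52+2·337 = 1350

13 2
337 52
8749 1350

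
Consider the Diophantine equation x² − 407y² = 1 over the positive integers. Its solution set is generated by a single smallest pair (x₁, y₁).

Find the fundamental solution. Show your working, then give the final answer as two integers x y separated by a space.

2663 132

√407 → a₀=20, period (5,1,2,1,5,40); ℓ=6 even so k=5
i=0: a=20 ⇒ p=20, q=1
…
i=4: a=1 ⇒ p=464, q=23
i=5: a=5 ⇒ p=2663, q=132
fundamental: x₁=2663, y₁=132  (since 7091569 − 407·17424 = 1)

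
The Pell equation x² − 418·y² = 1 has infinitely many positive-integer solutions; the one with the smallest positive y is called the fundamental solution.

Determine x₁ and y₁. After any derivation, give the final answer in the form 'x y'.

33857 1656

√418 = [20; 2,4,20,4,2,40, …], period ℓ=6 (even) → k=5
i=0: a=20 ⇒ p=20, q=1
i=1: a=2 ⇒ p=41, q=2
…
i=3: a=20 ⇒ p=3721, q=182
i=4: a=4 ⇒ p=15068, q=737
i=5: a=2 ⇒ p=33857, q=1656
→ (33857, 1656).  Check: 33857²=1146296449, 418·1656²=1146296448, difference 1.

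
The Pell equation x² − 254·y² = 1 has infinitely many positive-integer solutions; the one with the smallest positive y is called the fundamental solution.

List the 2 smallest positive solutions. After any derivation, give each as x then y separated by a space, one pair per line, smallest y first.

255 16
130049 8160

d=254: √d = [15; 1,14,1,30] (ℓ=4, even), read p_3/q_3
step 0: (15, 1)  from 15·(1,0) + (0,1)
step 1: (16, 1)  from 1·(15,1) + (1,0)
step 2: (239, 15)  from 14·(16,1) + (15,1)
step 3: (255, 16)  from 1·(239,15) + (16,1)
(x₁, y₁) = (255, 16);  255² − 254·16² = 1 ✓
(255+16√254)^2 = 130049 + 8160√254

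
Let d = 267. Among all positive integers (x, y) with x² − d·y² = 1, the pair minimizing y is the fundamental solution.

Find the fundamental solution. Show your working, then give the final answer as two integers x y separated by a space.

d=267: √d = [16; 2,1,15,1,2,32] (ℓ=6, even), read p_5/q_5
k=0  a_k=16  p_k/q_k = 16/1
…
k=3  a_k=15  p_k/q_k = 768/47
k=4  a_k=1  p_k/q_k = 817/50
k=5  a_k=2  p_k/q_k = 2402/147
(x₁, y₁) = (2402, 147);  2402² − 267·147² = 1 ✓

2402 147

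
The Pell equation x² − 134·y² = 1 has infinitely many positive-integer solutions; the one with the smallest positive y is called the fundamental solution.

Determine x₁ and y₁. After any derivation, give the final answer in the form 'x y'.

145925 12606

d=134: √d = [11; 1,1,2,1,3,…,1,1,22] (ℓ=14, even), read p_13/q_13
i=0: a=11 ⇒ p=11, q=1
…
i=3: a=2 ⇒ p=58, q=5
…
i=5: a=3 ⇒ p=301, q=26
i=6: a=1 ⇒ p=382, q=33
…
i=9: a=3 ⇒ p=17630, q=1523
…
i=11: a=2 ⇒ p=61896, q=5347
i=12: a=1 ⇒ p=84029, q=7259
i=13: a=1 ⇒ p=145925, q=12606
(x₁, y₁) = (145925, 12606);  145925² − 134·12606² = 1 ✓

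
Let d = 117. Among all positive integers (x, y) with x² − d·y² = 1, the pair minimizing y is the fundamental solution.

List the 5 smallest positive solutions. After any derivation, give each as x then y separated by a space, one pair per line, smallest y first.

[10; 1,4,2,4,1,20] for √117; ℓ=6 ⇒ convergent index 5
i=0: a=10 ⇒ p=10, q=1
…
i=2: a=4 ⇒ p=54, q=5
…
i=4: a=4 ⇒ p=530, q=49
i=5: a=1 ⇒ p=649, q=60
→ (649, 60).  Check: 649²=421201, 117·60²=421200, difference 1.
(649+60√117)^2 = 842401 + 77880√117
(649+60√117)^3 = 1093435849 + 101088180√117
(649+60√117)^4 = 1419278889601 + 131212379760√117
(649+60√117)^5 = 1842222905266249 + 170313567840300√117

649 60
842401 77880
1093435849 101088180
1419278889601 131212379760
1842222905266249 170313567840300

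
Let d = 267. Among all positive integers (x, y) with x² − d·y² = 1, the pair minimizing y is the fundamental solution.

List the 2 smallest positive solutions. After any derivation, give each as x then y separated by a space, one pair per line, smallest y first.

√267 → a₀=16, period (2,1,15,1,2,32); ℓ=6 even so k=5
k=0  a_k=16  p_k/q_k = 16/1
k=1  a_k=2  p_k/q_k = 33/2
k=2  a_k=1  p_k/q_k = 49/3
…
k=4  a_k=1  p_k/q_k = 817/50
k=5  a_k=2  p_k/q_k = 2402/147
(x₁, y₁) = (2402, 147);  2402² − 267·147² = 1 ✓
k=2:  x_2 = 2402·2402+267·147·147 = 11539207,  y_2 = 2402·147+147·2402 = 706188

2402 147
11539207 706188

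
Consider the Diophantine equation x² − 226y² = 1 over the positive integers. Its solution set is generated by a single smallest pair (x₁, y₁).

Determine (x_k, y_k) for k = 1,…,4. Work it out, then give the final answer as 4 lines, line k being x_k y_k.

451 30
406801 27060
366934051 24408090
330974107201 22016070120

d=226: √d = [15; 30] (ℓ=1, odd), read p_1/q_1
i=0: a=15 ⇒ p=15, q=1
i=1: a=30 ⇒ p=451, q=30
(x₁, y₁) = (451, 30);  451² − 226·30² = 1 ✓
(x_2, y_2) = (451·451 + 226·30·30, 451·30 + 30·451) = (406801, 27060)
(x_3, y_3) = (451·406801 + 226·30·27060, 451·27060 + 30·406801) = (366934051, 24408090)
(x_4, y_4) = (451·366934051 + 226·30·24408090, 451·24408090 + 30·366934051) = (330974107201, 22016070120)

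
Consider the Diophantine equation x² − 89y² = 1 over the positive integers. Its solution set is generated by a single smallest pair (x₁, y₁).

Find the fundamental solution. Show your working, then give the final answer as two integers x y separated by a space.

500001 53000

√89 = [9; 2,3,3,2,18, …], period ℓ=5 (odd) → k=9
k=0  a_k=9  p_k/q_k = 9/1
…
k=2  a_k=3  p_k/q_k = 66/7
…
k=4  a_k=2  p_k/q_k = 500/53
…
k=6  a_k=2  p_k/q_k = 18934/2007
…
k=8  a_k=3  p_k/q_k = 216991/23001
k=9  a_k=2  p_k/q_k = 500001/53000
→ (500001, 53000).  Check: 500001²=250001000001, 89·53000²=250001000000, difference 1.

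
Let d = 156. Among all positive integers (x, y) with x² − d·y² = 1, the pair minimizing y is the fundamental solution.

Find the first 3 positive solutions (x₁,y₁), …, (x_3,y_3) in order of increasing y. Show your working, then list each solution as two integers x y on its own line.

[12; 2,24] for √156; ℓ=2 ⇒ convergent index 1
i=0: a=12 ⇒ p=12, q=1
i=1: a=2 ⇒ p=25, q=2
(x₁, y₁) = (25, 2);  25² − 156·2² = 1 ✓
n=2: (25,2)∘(25,2) = (25·25+156·2·2, 25·2+2·25) = (1249,100)
n=3: (1249,100)∘(25,2) = (25·1249+156·2·100, 25·100+2·1249) = (62425,4998)

25 2
1249 100
62425 4998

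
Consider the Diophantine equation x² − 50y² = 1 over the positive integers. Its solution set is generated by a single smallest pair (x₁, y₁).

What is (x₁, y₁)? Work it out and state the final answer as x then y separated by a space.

99 14

[7; 14] for √50; ℓ=1 ⇒ convergent index 1
a_0=7:  p_0=7·1+0=7,  q_0=7·0+1=1
a_1=14:  p_1=14·7+1=99,  q_1=14·1+0=14
(x₁, y₁) = (99, 14);  99² − 50·14² = 1 ✓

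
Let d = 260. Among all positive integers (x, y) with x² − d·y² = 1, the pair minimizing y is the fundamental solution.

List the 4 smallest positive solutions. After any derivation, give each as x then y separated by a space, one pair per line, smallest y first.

129 8
33281 2064
8586369 532504
2215249921 137383968

√260 → a₀=16, period (8,32); ℓ=2 even so k=1
a_0=16:  p_0=16·1+0=16,  q_0=16·0+1=1
a_1=8:  p_1=8·16+1=129,  q_1=8·1+0=8
(x₁, y₁) = (129, 8);  129² − 260·8² = 1 ✓
(x_2, y_2) = (129·129 + 260·8·8, 129·8 + 8·129) = (33281, 2064)
(x_3, y_3) = (129·33281 + 260·8·2064, 129·2064 + 8·33281) = (8586369, 532504)
(x_4, y_4) = (129·8586369 + 260·8·532504, 129·532504 + 8·8586369) = (2215249921, 137383968)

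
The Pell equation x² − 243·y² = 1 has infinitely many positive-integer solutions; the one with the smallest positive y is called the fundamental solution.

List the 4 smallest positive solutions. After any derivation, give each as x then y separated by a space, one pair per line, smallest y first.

d=243: √d = [15; 1,1,2,3,15,3,2,1,1,30] (ℓ=10, even), read p_9/q_9
i=0: a=15 ⇒ p=15, q=1
i=1: a=1 ⇒ p=16, q=1
…
i=3: a=2 ⇒ p=78, q=5
…
i=5: a=15 ⇒ p=4053, q=260
i=6: a=3 ⇒ p=12424, q=797
i=7: a=2 ⇒ p=28901, q=1854
i=8: a=1 ⇒ p=41325, q=2651
i=9: a=1 ⇒ p=70226, q=4505
fundamental: x₁=70226, y₁=4505  (since 4931691076 − 243·20295025 = 1)
k=2:  x_2 = 70226·70226+243·4505·4505 = 9863382151,  y_2 = 70226·4505+4505·70226 = 632736260
k=3:  x_3 = 70226·9863382151+243·4505·632736260 = 1385331749802026,  y_3 = 70226·632736260+4505·9863382151 = 88869073185015
k=4:  x_4 = 70226·1385331749802026+243·4505·88869073185015 = 194572614913330773601,  y_4 = 70226·88869073185015+4505·1385331749802026 = 12481839066348990520

70226 4505
9863382151 632736260
1385331749802026 88869073185015
194572614913330773601 12481839066348990520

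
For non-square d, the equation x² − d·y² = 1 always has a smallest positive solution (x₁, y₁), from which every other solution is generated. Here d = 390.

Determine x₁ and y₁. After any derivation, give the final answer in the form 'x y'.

d=390: √d = [19; 1,2,1,38] (ℓ=4, even), read p_3/q_3
k=0  a_k=19  p_k/q_k = 19/1
k=1  a_k=1  p_k/q_k = 20/1
k=2  a_k=2  p_k/q_k = 59/3
k=3  a_k=1  p_k/q_k = 79/4
(x₁, y₁) = (79, 4);  79² − 390·4² = 1 ✓

79 4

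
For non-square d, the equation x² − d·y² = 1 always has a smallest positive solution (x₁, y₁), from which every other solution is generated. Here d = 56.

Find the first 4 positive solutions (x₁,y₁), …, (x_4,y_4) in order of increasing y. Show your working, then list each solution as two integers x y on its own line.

15 2
449 60
13455 1798
403201 53880

√56 → a₀=7, period (2,14); ℓ=2 even so k=1
a_0=7:  p_0=7·1+0=7,  q_0=7·0+1=1
a_1=2:  p_1=2·7+1=15,  q_1=2·1+0=2
(x₁, y₁) = (15, 2);  15² − 56·2² = 1 ✓
k=2:  x_2 = 15·15+56·2·2 = 449,  y_2 = 15·2+2·15 = 60
k=3:  x_3 = 15·449+56·2·60 = 13455,  y_3 = 15·60+2·449 = 1798
k=4:  x_4 = 15·13455+56·2·1798 = 403201,  y_4 = 15·1798+2·13455 = 53880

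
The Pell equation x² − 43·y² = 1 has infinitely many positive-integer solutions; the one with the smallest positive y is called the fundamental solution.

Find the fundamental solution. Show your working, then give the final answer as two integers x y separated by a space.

3482 531

d=43: √d = [6; 1,1,3,1,5,1,3,1,1,12] (ℓ=10, even), read p_9/q_9
i=0: a=6 ⇒ p=6, q=1
…
i=6: a=1 ⇒ p=400, q=61
…
i=8: a=1 ⇒ p=1941, q=296
i=9: a=1 ⇒ p=3482, q=531
fundamental: x₁=3482, y₁=531  (since 12124324 − 43·281961 = 1)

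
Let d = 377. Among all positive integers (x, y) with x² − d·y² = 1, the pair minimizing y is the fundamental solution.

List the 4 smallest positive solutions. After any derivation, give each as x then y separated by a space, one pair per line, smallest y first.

d=377: √d = [19; 2,2,2,38] (ℓ=4, even), read p_3/q_3
k=0  a_k=19  p_k/q_k = 19/1
k=1  a_k=2  p_k/q_k = 39/2
k=2  a_k=2  p_k/q_k = 97/5
k=3  a_k=2  p_k/q_k = 233/12
→ (233, 12).  Check: 233²=54289, 377·12²=54288, difference 1.
k=2:  x_2 = 233·233+377·12·12 = 108577,  y_2 = 233·12+12·233 = 5592
k=3:  x_3 = 233·108577+377·12·5592 = 50596649,  y_3 = 233·5592+12·108577 = 2605860
k=4:  x_4 = 233·50596649+377·12·2605860 = 23577929857,  y_4 = 233·2605860+12·50596649 = 1214325168

233 12
108577 5592
50596649 2605860
23577929857 1214325168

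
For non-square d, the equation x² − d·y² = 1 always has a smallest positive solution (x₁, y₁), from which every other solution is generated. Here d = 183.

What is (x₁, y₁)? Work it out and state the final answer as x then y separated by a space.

487 36

d=183: √d = [13; 1,1,8,1,1,26] (ℓ=6, even), read p_5/q_5
k=0  a_k=13  p_k/q_k = 13/1
…
k=3  a_k=8  p_k/q_k = 230/17
k=4  a_k=1  p_k/q_k = 257/19
k=5  a_k=1  p_k/q_k = 487/36
(x₁, y₁) = (487, 36);  487² − 183·36² = 1 ✓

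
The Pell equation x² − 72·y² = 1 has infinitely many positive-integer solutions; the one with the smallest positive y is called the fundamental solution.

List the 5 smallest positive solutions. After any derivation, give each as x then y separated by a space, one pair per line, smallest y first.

17 2
577 68
19601 2310
665857 78472
22619537 2665738

√72 = [8; 2,16, …], period ℓ=2 (even) → k=1
k=0  a_k=8  p_k/q_k = 8/1
k=1  a_k=2  p_k/q_k = 17/2
fundamental: x₁=17, y₁=2  (since 289 − 72·4 = 1)
k=2:  x_2 = 17·17+72·2·2 = 577,  y_2 = 17·2+2·17 = 68
k=3:  x_3 = 17·577+72·2·68 = 19601,  y_3 = 17·68+2·577 = 2310
k=4:  x_4 = 17·19601+72·2·2310 = 665857,  y_4 = 17·2310+2·19601 = 78472
k=5:  x_5 = 17·665857+72·2·78472 = 22619537,  y_5 = 17·78472+2·665857 = 2665738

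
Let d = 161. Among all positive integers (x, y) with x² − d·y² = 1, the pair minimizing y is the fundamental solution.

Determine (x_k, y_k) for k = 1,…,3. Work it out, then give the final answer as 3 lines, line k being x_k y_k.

√161 = [12; 1,2,4,1,2,1,4,2,1,24, …], period ℓ=10 (even) → k=9
step 0: (12, 1)  from 12·(1,0) + (0,1)
…
step 3: (165, 13)  from 4·(38,3) + (13,1)
step 4: (203, 16)  from 1·(165,13) + (38,3)
…
step 6: (774, 61)  from 1·(571,45) + (203,16)
…
step 8: (8108, 639)  from 2·(3667,289) + (774,61)
step 9: (11775, 928)  from 1·(8108,639) + (3667,289)
→ (11775, 928).  Check: 11775²=138650625, 161·928²=138650624, difference 1.
(11775+928√161)^2 = 277301249 + 21854400√161
(11775+928√161)^3 = 6530444402175 + 514671119072√161

11775 928
277301249 21854400
6530444402175 514671119072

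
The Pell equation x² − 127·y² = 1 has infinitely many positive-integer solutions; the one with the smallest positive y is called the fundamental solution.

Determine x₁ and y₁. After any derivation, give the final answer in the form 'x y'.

√127 → a₀=11, period (3,1,2,2,7,11,7,2,2,1,3,22); ℓ=12 even so k=11
a_0=11:  p_0=11·1+0=11,  q_0=11·0+1=1
…
a_3=2:  p_3=2·45+34=124,  q_3=2·4+3=11
a_4=2:  p_4=2·124+45=293,  q_4=2·11+4=26
a_5=7:  p_5=7·293+124=2175,  q_5=7·26+11=193
…
a_7=7:  p_7=7·24218+2175=171701,  q_7=7·2149+193=15236
a_8=2:  p_8=2·171701+24218=367620,  q_8=2·15236+2149=32621
a_9=2:  p_9=2·367620+171701=906941,  q_9=2·32621+15236=80478
a_10=1:  p_10=1·906941+367620=1274561,  q_10=1·80478+32621=113099
a_11=3:  p_11=3·1274561+906941=4730624,  q_11=3·113099+80478=419775
(x₁, y₁) = (4730624, 419775);  4730624² − 127·419775² = 1 ✓

4730624 419775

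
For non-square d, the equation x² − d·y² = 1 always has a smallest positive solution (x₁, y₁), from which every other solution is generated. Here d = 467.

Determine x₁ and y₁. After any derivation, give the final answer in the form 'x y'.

√467 → a₀=21, period (1,1,1,1,3,…,1,1,42); ℓ=14 even so k=13
i=0: a=21 ⇒ p=21, q=1
…
i=2: a=1 ⇒ p=43, q=2
i=3: a=1 ⇒ p=65, q=3
…
i=6: a=3 ⇒ p=1275, q=59
i=7: a=21 ⇒ p=27164, q=1257
…
i=10: a=1 ⇒ p=358232, q=16577
i=11: a=1 ⇒ p=633697, q=29324
i=12: a=1 ⇒ p=991929, q=45901
i=13: a=1 ⇒ p=1625626, q=75225
fundamental: x₁=1625626, y₁=75225  (since 2642659891876 − 467·5658800625 = 1)

1625626 75225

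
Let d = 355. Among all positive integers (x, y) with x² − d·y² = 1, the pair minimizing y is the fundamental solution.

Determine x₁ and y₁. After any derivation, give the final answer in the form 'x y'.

√355 = [18; 1,5,3,3,1,6,1,3,3,5,1,36, …], period ℓ=12 (even) → k=11
i=0: a=18 ⇒ p=18, q=1
…
i=4: a=3 ⇒ p=1187, q=63
…
i=6: a=6 ⇒ p=10457, q=555
…
i=9: a=3 ⇒ p=151391, q=8035
i=10: a=5 ⇒ p=803418, q=42641
i=11: a=1 ⇒ p=954809, q=50676
fundamental: x₁=954809, y₁=50676  (since 911660226481 − 355·2568056976 = 1)

954809 50676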